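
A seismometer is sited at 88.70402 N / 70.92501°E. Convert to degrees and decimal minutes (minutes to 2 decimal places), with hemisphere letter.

88° 42.24′ N, 70° 55.50′ E

Latitude: minutes = (88.704020 − 88) × 60 = 42.2412
Lon: fractional part 0.925010 → 55.5006 minutes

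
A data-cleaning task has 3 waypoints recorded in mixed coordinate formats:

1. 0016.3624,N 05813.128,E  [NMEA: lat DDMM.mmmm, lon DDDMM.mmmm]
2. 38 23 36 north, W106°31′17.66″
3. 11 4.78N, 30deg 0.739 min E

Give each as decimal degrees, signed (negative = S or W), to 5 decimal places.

Point 1:
  φ: degrees = first 2 digits = 0, minutes = 16.3624; 0 + 16.3624/60 = 0.272707
  N → positive
  λ: degrees = first 3 digits = 58, minutes = 13.128; 58 + 13.128/60 = 58.218800
  E ⇒ keep positive
Point 2:
  Lat: 38 + 23/60 + 36/3600 = 38.393333
  N → positive
  Longitude: 106 + 31/60 + 17.66/3600 = 106.521572
  W ⇒ negate
Point 3:
  Lat: 4.78′ = 0.079667°; total 11.079667
  N → positive
  Lon: 0.739′ = 0.012317°; total 30.012317
  E → positive

1. 0.27271, 58.21880
2. 38.39333, -106.52157
3. 11.07967, 30.01232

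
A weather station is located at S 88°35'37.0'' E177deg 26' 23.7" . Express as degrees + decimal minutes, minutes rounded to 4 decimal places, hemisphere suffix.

Lat: seconds/60 = 0.61667; minutes = 35 + 0.61667 = 35.616667
Lon: 26 + 23.7/60 = 26.395000′

88° 35.6167′ S, 177° 26.3950′ E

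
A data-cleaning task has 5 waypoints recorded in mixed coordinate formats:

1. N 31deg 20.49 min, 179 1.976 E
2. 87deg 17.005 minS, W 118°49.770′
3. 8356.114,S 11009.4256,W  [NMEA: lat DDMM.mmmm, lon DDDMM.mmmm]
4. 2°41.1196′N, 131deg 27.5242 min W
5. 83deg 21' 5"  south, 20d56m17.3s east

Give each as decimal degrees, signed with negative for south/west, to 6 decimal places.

Point 1:
  φ: 20.49′ = 0.341500°; total 31.3415000
  N ⇒ keep positive
  Longitude: 179 + 1.976/60 = 179.0329333
  E → positive
Point 2:
  φ: 17.005′ = 0.283417°; total 87.2834167
  hemisphere S, so the sign is −
  Longitude: 118 + 49.77/60 = 118.8295000
  W ⇒ negate
Point 3:
  φ: split at 2 digits → 83° and 56.114′; 83 + 56.114/60 = 83.9352333
  hemisphere S, so the sign is −
  λ: degrees = first 3 digits = 110, minutes = 9.4256; 110 + 9.4256/60 = 110.1570933
  hemisphere W, so the sign is −
Point 4:
  φ: 2 + 41.1196/60 = 2.6853267
  N → positive
  Longitude: 131 + 27.5242/60 = 131.4587367
  hemisphere W, so the sign is −
Point 5:
  Latitude: 21′ + 5″ = 21.08333′; 83 + 21.08333/60 = 83.3513889
  S ⇒ negate
  Lon: 20 + 56/60 + 17.3/3600 = 20.9381389
  E → positive

1. 31.341500, 179.032933
2. -87.283417, -118.829500
3. -83.935233, -110.157093
4. 2.685327, -131.458737
5. -83.351389, 20.938139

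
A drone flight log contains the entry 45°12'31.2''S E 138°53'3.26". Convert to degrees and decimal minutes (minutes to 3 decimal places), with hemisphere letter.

Lat: 12 + 31.2/60 = 12.52000′
λ: seconds/60 = 0.05433; minutes = 53 + 0.05433 = 53.05433

45° 12.520′ S, 138° 53.054′ E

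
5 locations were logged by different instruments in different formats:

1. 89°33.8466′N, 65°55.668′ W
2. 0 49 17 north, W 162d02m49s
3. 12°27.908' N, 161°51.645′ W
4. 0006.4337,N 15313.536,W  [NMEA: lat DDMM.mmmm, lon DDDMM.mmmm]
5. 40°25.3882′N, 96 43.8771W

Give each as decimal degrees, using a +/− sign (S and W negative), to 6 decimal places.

1. 89.564110, -65.927800
2. 0.821389, -162.046944
3. 12.465133, -161.860750
4. 0.107228, -153.225600
5. 40.423137, -96.731285

Point 1:
  Latitude: 33.8466′ = 0.564110°; total 89.5641100
  N → positive
  λ: 65 + 55.668/60 = 65.9278000
  W → negative
Point 2:
  φ: 0° + 49/60 + 17/3600 = 0 + 0.816667 + 0.004722 = 0.8213889
  N ⇒ keep positive
  Lon: 162° + 2/60 + 49/3600 = 162 + 0.033333 + 0.013611 = 162.0469444
  W ⇒ negate
Point 3:
  Lat: 12 + 27.908/60 = 12.4651333
  N → positive
  Lon: 51.645′ = 0.860750°; total 161.8607500
  W ⇒ negate
Point 4:
  Latitude: degrees = first 2 digits = 0, minutes = 6.4337; 0 + 6.4337/60 = 0.1072283
  N ⇒ keep positive
  Longitude: degrees = first 3 digits = 153, minutes = 13.536; 153 + 13.536/60 = 153.2256000
  hemisphere W, so the sign is −
Point 5:
  Lat: 40 + 25.3882/60 = 40.4231367
  N → positive
  Lon: 96 + 43.8771/60 = 96.7312850
  hemisphere W, so the sign is −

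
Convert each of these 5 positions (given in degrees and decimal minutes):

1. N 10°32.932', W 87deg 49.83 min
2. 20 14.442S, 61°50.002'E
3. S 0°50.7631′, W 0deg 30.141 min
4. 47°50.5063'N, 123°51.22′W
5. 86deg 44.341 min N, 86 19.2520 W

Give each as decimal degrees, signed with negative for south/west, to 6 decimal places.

Point 1:
  Latitude: 10 + 32.932/60 = 10.5488667
  N → positive
  λ: 49.83′ = 0.830500°; total 87.8305000
  hemisphere W, so the sign is −
Point 2:
  φ: 14.442′ = 0.240700°; total 20.2407000
  S ⇒ negate
  Longitude: 61 + 50.002/60 = 61.8333667
  E → positive
Point 3:
  Lat: 50.7631′ = 0.846052°; total 0.8460517
  S → negative
  Longitude: 0 + 30.141/60 = 0.5023500
  W ⇒ negate
Point 4:
  φ: 50.5063′ = 0.841772°; total 47.8417717
  N → positive
  Lon: 123 + 51.22/60 = 123.8536667
  W → negative
Point 5:
  Latitude: 86 + 44.341/60 = 86.7390167
  N ⇒ keep positive
  λ: 19.252′ = 0.320867°; total 86.3208667
  hemisphere W, so the sign is −

1. 10.548867, -87.830500
2. -20.240700, 61.833367
3. -0.846052, -0.502350
4. 47.841772, -123.853667
5. 86.739017, -86.320867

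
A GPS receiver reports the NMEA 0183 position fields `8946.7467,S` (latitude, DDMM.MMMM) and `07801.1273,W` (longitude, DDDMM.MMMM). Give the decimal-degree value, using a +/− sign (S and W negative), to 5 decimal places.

Latitude: degrees = first 2 digits = 89, minutes = 46.7467; 89 + 46.7467/60 = 89.779112
S ⇒ negate
Longitude: split at 3 digits → 078° and 1.1273′; 78 + 1.1273/60 = 78.018788
W ⇒ negate

-89.77911, -78.01879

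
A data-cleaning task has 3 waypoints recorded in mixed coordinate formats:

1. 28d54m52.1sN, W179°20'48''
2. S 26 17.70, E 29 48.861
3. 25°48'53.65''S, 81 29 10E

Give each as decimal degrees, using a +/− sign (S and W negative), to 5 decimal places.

Point 1:
  Lat: 54′ + 52.1″ = 54.86833′; 28 + 54.86833/60 = 28.914472
  N ⇒ keep positive
  Lon: 20′ + 48″ = 20.80000′; 179 + 20.80000/60 = 179.346667
  hemisphere W, so the sign is −
Point 2:
  φ: 26 + 17.7/60 = 26.295000
  S ⇒ negate
  Longitude: 29 + 48.861/60 = 29.814350
  E ⇒ keep positive
Point 3:
  Lat: 25 + 48/60 + 53.65/3600 = 25.814903
  S ⇒ negate
  λ: 81° + 29/60 + 10/3600 = 81 + 0.483333 + 0.002778 = 81.486111
  E → positive

1. 28.91447, -179.34667
2. -26.29500, 29.81435
3. -25.81490, 81.48611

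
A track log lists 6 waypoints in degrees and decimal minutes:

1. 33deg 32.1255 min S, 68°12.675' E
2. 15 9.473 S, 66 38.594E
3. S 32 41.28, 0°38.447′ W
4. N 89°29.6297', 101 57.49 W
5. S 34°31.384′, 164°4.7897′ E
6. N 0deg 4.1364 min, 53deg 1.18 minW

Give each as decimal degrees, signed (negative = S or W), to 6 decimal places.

1. -33.535425, 68.211250
2. -15.157883, 66.643233
3. -32.688000, -0.640783
4. 89.493828, -101.958167
5. -34.523067, 164.079828
6. 0.068940, -53.019667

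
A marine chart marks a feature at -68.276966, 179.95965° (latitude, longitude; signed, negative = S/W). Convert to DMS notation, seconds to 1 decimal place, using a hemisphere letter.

68°16′37.1″ S, 179°57′34.7″ E

Latitude is negative → S; |value| = 68.276966
Lat: 0.276966 × 60 = 16.61796′ → 16′, remainder × 60 = 37.078″
λ: 0.959650° → 57.57900′; 0.57900 × 60 = 34.740″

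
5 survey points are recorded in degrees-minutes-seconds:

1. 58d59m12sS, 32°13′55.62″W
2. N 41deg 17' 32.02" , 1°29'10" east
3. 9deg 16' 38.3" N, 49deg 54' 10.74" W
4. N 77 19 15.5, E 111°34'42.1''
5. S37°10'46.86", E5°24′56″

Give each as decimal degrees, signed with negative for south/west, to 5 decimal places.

1. -58.98667, -32.23212
2. 41.29223, 1.48611
3. 9.27731, -49.90298
4. 77.32097, 111.57836
5. -37.17968, 5.41556

Point 1:
  φ: 58 + 59/60 + 12/3600 = 58.986667
  S ⇒ negate
  λ: 13′ + 55.62″ = 13.92700′; 32 + 13.92700/60 = 32.232117
  W → negative
Point 2:
  Latitude: 41 + 17/60 + 32.02/3600 = 41.292228
  N → positive
  Lon: 1° + 29/60 + 10/3600 = 1 + 0.483333 + 0.002778 = 1.486111
  E ⇒ keep positive
Point 3:
  φ: 9 + 16/60 + 38.3/3600 = 9.277306
  N → positive
  Longitude: 49° + 54/60 + 10.74/3600 = 49 + 0.900000 + 0.002983 = 49.902983
  W → negative
Point 4:
  Lat: 77 + 19/60 + 15.5/3600 = 77.320972
  N → positive
  λ: 111° + 34/60 + 42.1/3600 = 111 + 0.566667 + 0.011694 = 111.578361
  E → positive
Point 5:
  φ: 37 + 10/60 + 46.86/3600 = 37.179683
  S ⇒ negate
  λ: 24′ + 56″ = 24.93333′; 5 + 24.93333/60 = 5.415556
  E → positive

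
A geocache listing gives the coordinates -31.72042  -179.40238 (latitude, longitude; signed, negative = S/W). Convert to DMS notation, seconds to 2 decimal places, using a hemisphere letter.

Latitude is negative → S; |value| = 31.720420
φ: 0.720420 × 60 = 43.22520′ → 43′, remainder × 60 = 13.5120″
Longitude is negative → W; |value| = 179.402380
λ: 0.402380 × 60 = 24.14280′ → 24′, remainder × 60 = 8.5680″

31°43′13.51″ S, 179°24′8.57″ W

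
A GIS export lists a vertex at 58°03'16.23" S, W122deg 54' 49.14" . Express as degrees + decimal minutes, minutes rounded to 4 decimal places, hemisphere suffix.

Latitude: seconds/60 = 0.27050; minutes = 3 + 0.27050 = 3.270500
Longitude: 54 + 49.14/60 = 54.819000′

58° 3.2705′ S, 122° 54.8190′ W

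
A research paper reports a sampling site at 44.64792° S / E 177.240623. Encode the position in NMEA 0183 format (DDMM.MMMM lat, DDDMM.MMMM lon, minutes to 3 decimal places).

4438.875,S / 17714.437,E

φ: minutes = (44.647920 − 44) × 60 = 38.87520
λ: minutes = (177.240623 − 177) × 60 = 14.43738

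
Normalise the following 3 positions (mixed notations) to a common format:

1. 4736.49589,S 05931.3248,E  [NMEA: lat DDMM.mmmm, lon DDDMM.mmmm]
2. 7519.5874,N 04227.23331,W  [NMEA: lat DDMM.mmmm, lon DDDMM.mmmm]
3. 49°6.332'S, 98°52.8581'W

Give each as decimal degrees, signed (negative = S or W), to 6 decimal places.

Point 1:
  Latitude: split at 2 digits → 47° and 36.49589′; 47 + 36.49589/60 = 47.6082648
  S ⇒ negate
  λ: degrees = first 3 digits = 59, minutes = 31.3248; 59 + 31.3248/60 = 59.5220800
  E ⇒ keep positive
Point 2:
  φ: degrees = first 2 digits = 75, minutes = 19.5874; 75 + 19.5874/60 = 75.3264567
  N ⇒ keep positive
  Lon: split at 3 digits → 042° and 27.23331′; 42 + 27.23331/60 = 42.4538885
  W ⇒ negate
Point 3:
  Lat: 6.332′ = 0.105533°; total 49.1055333
  S → negative
  Longitude: 98 + 52.8581/60 = 98.8809683
  W → negative

1. -47.608265, 59.522080
2. 75.326457, -42.453889
3. -49.105533, -98.880968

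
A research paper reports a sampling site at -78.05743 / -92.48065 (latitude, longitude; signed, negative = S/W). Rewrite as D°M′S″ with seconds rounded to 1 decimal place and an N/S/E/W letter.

Latitude is negative → S; |value| = 78.057430
Lat: whole degrees 78; 3.44580′ → 3′ and 26.748″
Longitude is negative → W; |value| = 92.480650
Longitude: 0.480650 × 60 = 28.83900′ → 28′, remainder × 60 = 50.340″

78°03′26.7″ S, 92°28′50.3″ W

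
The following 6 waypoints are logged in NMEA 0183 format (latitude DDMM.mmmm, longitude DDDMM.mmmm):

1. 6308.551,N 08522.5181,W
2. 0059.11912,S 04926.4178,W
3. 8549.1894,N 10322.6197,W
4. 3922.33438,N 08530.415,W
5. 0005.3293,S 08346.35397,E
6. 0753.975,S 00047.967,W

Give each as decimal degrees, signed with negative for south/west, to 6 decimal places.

Point 1:
  φ: split at 2 digits → 63° and 8.551′; 63 + 8.551/60 = 63.1425167
  N ⇒ keep positive
  Longitude: split at 3 digits → 085° and 22.5181′; 85 + 22.5181/60 = 85.3753017
  W ⇒ negate
Point 2:
  Latitude: degrees = first 2 digits = 0, minutes = 59.11912; 0 + 59.11912/60 = 0.9853187
  S ⇒ negate
  λ: split at 3 digits → 049° and 26.4178′; 49 + 26.4178/60 = 49.4402967
  hemisphere W, so the sign is −
Point 3:
  φ: split at 2 digits → 85° and 49.1894′; 85 + 49.1894/60 = 85.8198233
  N → positive
  λ: degrees = first 3 digits = 103, minutes = 22.6197; 103 + 22.6197/60 = 103.3769950
  hemisphere W, so the sign is −
Point 4:
  Latitude: split at 2 digits → 39° and 22.33438′; 39 + 22.33438/60 = 39.3722397
  N ⇒ keep positive
  Lon: degrees = first 3 digits = 85, minutes = 30.415; 85 + 30.415/60 = 85.5069167
  W ⇒ negate
Point 5:
  Lat: split at 2 digits → 00° and 5.3293′; 0 + 5.3293/60 = 0.0888217
  S ⇒ negate
  Lon: degrees = first 3 digits = 83, minutes = 46.35397; 83 + 46.35397/60 = 83.7725662
  E → positive
Point 6:
  φ: degrees = first 2 digits = 7, minutes = 53.975; 7 + 53.975/60 = 7.8995833
  hemisphere S, so the sign is −
  λ: degrees = first 3 digits = 0, minutes = 47.967; 0 + 47.967/60 = 0.7994500
  W ⇒ negate

1. 63.142517, -85.375302
2. -0.985319, -49.440297
3. 85.819823, -103.376995
4. 39.372240, -85.506917
5. -0.088822, 83.772566
6. -7.899583, -0.799450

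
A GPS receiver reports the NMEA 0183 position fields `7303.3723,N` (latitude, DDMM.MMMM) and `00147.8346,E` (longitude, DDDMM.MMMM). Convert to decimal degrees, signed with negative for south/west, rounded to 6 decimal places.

73.056205, 1.797243

Lat: degrees = first 2 digits = 73, minutes = 3.3723; 73 + 3.3723/60 = 73.0562050
N ⇒ keep positive
Longitude: degrees = first 3 digits = 1, minutes = 47.8346; 1 + 47.8346/60 = 1.7972433
E → positive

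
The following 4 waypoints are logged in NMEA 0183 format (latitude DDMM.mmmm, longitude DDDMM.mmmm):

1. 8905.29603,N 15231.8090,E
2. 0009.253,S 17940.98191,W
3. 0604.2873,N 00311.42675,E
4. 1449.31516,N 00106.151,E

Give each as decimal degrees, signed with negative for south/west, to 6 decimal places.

1. 89.088267, 152.530150
2. -0.154217, -179.683032
3. 6.071455, 3.190446
4. 14.821919, 1.102517

Point 1:
  Latitude: degrees = first 2 digits = 89, minutes = 5.29603; 89 + 5.29603/60 = 89.0882672
  N → positive
  Longitude: split at 3 digits → 152° and 31.809′; 152 + 31.809/60 = 152.5301500
  E ⇒ keep positive
Point 2:
  Lat: degrees = first 2 digits = 0, minutes = 9.253; 0 + 9.253/60 = 0.1542167
  S ⇒ negate
  λ: split at 3 digits → 179° and 40.98191′; 179 + 40.98191/60 = 179.6830318
  W ⇒ negate
Point 3:
  Latitude: degrees = first 2 digits = 6, minutes = 4.2873; 6 + 4.2873/60 = 6.0714550
  N → positive
  Lon: split at 3 digits → 003° and 11.42675′; 3 + 11.42675/60 = 3.1904458
  E → positive
Point 4:
  Lat: degrees = first 2 digits = 14, minutes = 49.31516; 14 + 49.31516/60 = 14.8219193
  N ⇒ keep positive
  Longitude: split at 3 digits → 001° and 6.151′; 1 + 6.151/60 = 1.1025167
  E ⇒ keep positive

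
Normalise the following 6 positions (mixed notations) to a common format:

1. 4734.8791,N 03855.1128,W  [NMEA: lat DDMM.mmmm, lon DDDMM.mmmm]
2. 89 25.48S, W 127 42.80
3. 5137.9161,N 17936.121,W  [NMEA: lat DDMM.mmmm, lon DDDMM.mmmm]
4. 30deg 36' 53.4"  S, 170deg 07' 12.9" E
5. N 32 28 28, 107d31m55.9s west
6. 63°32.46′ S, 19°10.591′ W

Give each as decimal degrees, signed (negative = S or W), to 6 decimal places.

1. 47.581318, -38.918547
2. -89.424667, -127.713333
3. 51.631935, -179.602017
4. -30.614833, 170.120250
5. 32.474444, -107.532194
6. -63.541000, -19.176517

Point 1:
  Latitude: split at 2 digits → 47° and 34.8791′; 47 + 34.8791/60 = 47.5813183
  N ⇒ keep positive
  Longitude: split at 3 digits → 038° and 55.1128′; 38 + 55.1128/60 = 38.9185467
  hemisphere W, so the sign is −
Point 2:
  Lat: 89 + 25.48/60 = 89.4246667
  S → negative
  Lon: 127 + 42.8/60 = 127.7133333
  W ⇒ negate
Point 3:
  φ: split at 2 digits → 51° and 37.9161′; 51 + 37.9161/60 = 51.6319350
  N → positive
  Longitude: degrees = first 3 digits = 179, minutes = 36.121; 179 + 36.121/60 = 179.6020167
  W ⇒ negate
Point 4:
  Lat: 30 + 36/60 + 53.4/3600 = 30.6148333
  S → negative
  Lon: 170 + 7/60 + 12.9/3600 = 170.1202500
  E ⇒ keep positive
Point 5:
  Lat: 32° + 28/60 + 28/3600 = 32 + 0.466667 + 0.007778 = 32.4744444
  N ⇒ keep positive
  Lon: 31′ + 55.9″ = 31.93167′; 107 + 31.93167/60 = 107.5321944
  W → negative
Point 6:
  Latitude: 63 + 32.46/60 = 63.5410000
  S → negative
  Lon: 10.591′ = 0.176517°; total 19.1765167
  W ⇒ negate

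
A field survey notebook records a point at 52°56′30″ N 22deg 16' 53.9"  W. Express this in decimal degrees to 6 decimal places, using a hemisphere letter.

Latitude: 52° + 56/60 + 30/3600 = 52 + 0.933333 + 0.008333 = 52.9416667
λ: 16′ + 53.9″ = 16.89833′; 22 + 16.89833/60 = 22.2816389

52.941667° N, 22.281639° W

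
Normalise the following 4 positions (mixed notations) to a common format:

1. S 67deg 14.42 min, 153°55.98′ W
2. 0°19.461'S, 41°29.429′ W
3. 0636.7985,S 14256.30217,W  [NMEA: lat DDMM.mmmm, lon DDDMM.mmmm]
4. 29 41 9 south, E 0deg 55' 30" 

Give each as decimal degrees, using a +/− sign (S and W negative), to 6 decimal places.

Point 1:
  φ: 67 + 14.42/60 = 67.2403333
  S ⇒ negate
  Longitude: 153 + 55.98/60 = 153.9330000
  W → negative
Point 2:
  Latitude: 0 + 19.461/60 = 0.3243500
  S ⇒ negate
  Longitude: 41 + 29.429/60 = 41.4904833
  W ⇒ negate
Point 3:
  Lat: degrees = first 2 digits = 6, minutes = 36.7985; 6 + 36.7985/60 = 6.6133083
  hemisphere S, so the sign is −
  λ: split at 3 digits → 142° and 56.30217′; 142 + 56.30217/60 = 142.9383695
  W → negative
Point 4:
  φ: 29° + 41/60 + 9/3600 = 29 + 0.683333 + 0.002500 = 29.6858333
  S ⇒ negate
  Longitude: 0° + 55/60 + 30/3600 = 0 + 0.916667 + 0.008333 = 0.9250000
  E → positive

1. -67.240333, -153.933000
2. -0.324350, -41.490483
3. -6.613308, -142.938370
4. -29.685833, 0.925000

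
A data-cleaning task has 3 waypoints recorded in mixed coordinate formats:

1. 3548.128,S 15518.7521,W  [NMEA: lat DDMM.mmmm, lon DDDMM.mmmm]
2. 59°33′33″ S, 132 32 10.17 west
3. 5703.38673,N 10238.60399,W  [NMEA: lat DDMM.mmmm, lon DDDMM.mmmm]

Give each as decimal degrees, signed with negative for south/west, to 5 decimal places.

1. -35.80213, -155.31254
2. -59.55917, -132.53616
3. 57.05645, -102.64340

Point 1:
  Latitude: split at 2 digits → 35° and 48.128′; 35 + 48.128/60 = 35.802133
  hemisphere S, so the sign is −
  Longitude: degrees = first 3 digits = 155, minutes = 18.7521; 155 + 18.7521/60 = 155.312535
  W → negative
Point 2:
  Latitude: 33′ + 33″ = 33.55000′; 59 + 33.55000/60 = 59.559167
  S → negative
  Longitude: 132 + 32/60 + 10.17/3600 = 132.536158
  W ⇒ negate
Point 3:
  Latitude: degrees = first 2 digits = 57, minutes = 3.38673; 57 + 3.38673/60 = 57.056446
  N ⇒ keep positive
  Lon: degrees = first 3 digits = 102, minutes = 38.60399; 102 + 38.60399/60 = 102.643400
  hemisphere W, so the sign is −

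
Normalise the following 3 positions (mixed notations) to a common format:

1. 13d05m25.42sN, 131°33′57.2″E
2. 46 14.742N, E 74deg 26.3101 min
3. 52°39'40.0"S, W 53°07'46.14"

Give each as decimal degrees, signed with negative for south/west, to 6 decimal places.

Point 1:
  φ: 13° + 5/60 + 25.42/3600 = 13 + 0.083333 + 0.007061 = 13.0903944
  N → positive
  λ: 131° + 33/60 + 57.2/3600 = 131 + 0.550000 + 0.015889 = 131.5658889
  E ⇒ keep positive
Point 2:
  Latitude: 46 + 14.742/60 = 46.2457000
  N ⇒ keep positive
  Longitude: 74 + 26.3101/60 = 74.4385017
  E ⇒ keep positive
Point 3:
  Latitude: 39′ + 40″ = 39.66667′; 52 + 39.66667/60 = 52.6611111
  hemisphere S, so the sign is −
  Longitude: 7′ + 46.14″ = 7.76900′; 53 + 7.76900/60 = 53.1294833
  W → negative

1. 13.090394, 131.565889
2. 46.245700, 74.438502
3. -52.661111, -53.129483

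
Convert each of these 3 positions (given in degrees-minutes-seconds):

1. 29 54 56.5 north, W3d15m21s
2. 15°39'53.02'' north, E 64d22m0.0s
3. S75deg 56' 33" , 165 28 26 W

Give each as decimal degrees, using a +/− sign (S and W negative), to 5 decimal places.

Point 1:
  φ: 29° + 54/60 + 56.5/3600 = 29 + 0.900000 + 0.015694 = 29.915694
  N → positive
  Longitude: 15′ + 21″ = 15.35000′; 3 + 15.35000/60 = 3.255833
  W → negative
Point 2:
  φ: 15° + 39/60 + 53.02/3600 = 15 + 0.650000 + 0.014728 = 15.664728
  N ⇒ keep positive
  λ: 64 + 22/60 + 0/3600 = 64.366667
  E → positive
Point 3:
  Lat: 75° + 56/60 + 33/3600 = 75 + 0.933333 + 0.009167 = 75.942500
  hemisphere S, so the sign is −
  Lon: 165° + 28/60 + 26/3600 = 165 + 0.466667 + 0.007222 = 165.473889
  W → negative

1. 29.91569, -3.25583
2. 15.66473, 64.36667
3. -75.94250, -165.47389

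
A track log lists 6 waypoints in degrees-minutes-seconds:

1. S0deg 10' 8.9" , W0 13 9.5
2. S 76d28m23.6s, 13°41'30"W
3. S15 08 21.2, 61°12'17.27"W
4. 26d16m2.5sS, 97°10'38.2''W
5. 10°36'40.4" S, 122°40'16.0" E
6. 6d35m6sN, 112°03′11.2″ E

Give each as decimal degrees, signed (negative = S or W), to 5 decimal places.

Point 1:
  Latitude: 0 + 10/60 + 8.9/3600 = 0.169139
  S ⇒ negate
  λ: 0 + 13/60 + 9.5/3600 = 0.219306
  hemisphere W, so the sign is −
Point 2:
  φ: 76 + 28/60 + 23.6/3600 = 76.473222
  S ⇒ negate
  Longitude: 13° + 41/60 + 30/3600 = 13 + 0.683333 + 0.008333 = 13.691667
  W → negative
Point 3:
  Lat: 8′ + 21.2″ = 8.35333′; 15 + 8.35333/60 = 15.139222
  hemisphere S, so the sign is −
  Longitude: 61° + 12/60 + 17.27/3600 = 61 + 0.200000 + 0.004797 = 61.204797
  hemisphere W, so the sign is −
Point 4:
  Lat: 26° + 16/60 + 2.5/3600 = 26 + 0.266667 + 0.000694 = 26.267361
  S ⇒ negate
  Lon: 97° + 10/60 + 38.2/3600 = 97 + 0.166667 + 0.010611 = 97.177278
  W ⇒ negate
Point 5:
  φ: 36′ + 40.4″ = 36.67333′; 10 + 36.67333/60 = 10.611222
  hemisphere S, so the sign is −
  Lon: 122 + 40/60 + 16/3600 = 122.671111
  E → positive
Point 6:
  φ: 6 + 35/60 + 6/3600 = 6.585000
  N ⇒ keep positive
  Lon: 3′ + 11.2″ = 3.18667′; 112 + 3.18667/60 = 112.053111
  E ⇒ keep positive

1. -0.16914, -0.21931
2. -76.47322, -13.69167
3. -15.13922, -61.20480
4. -26.26736, -97.17728
5. -10.61122, 122.67111
6. 6.58500, 112.05311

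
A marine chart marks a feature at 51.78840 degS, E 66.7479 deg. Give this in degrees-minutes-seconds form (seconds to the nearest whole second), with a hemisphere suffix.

51°47′18″ S, 66°44′52″ E

φ: 0.788400° → 47.30400′; 0.30400 × 60 = 18.24″
Lon: 0.747900° → 44.87400′; 0.87400 × 60 = 52.44″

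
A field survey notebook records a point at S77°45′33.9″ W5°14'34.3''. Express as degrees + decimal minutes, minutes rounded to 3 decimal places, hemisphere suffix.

77° 45.565′ S, 5° 14.572′ W

φ: seconds/60 = 0.56500; minutes = 45 + 0.56500 = 45.56500
Longitude: seconds/60 = 0.57167; minutes = 14 + 0.57167 = 14.57167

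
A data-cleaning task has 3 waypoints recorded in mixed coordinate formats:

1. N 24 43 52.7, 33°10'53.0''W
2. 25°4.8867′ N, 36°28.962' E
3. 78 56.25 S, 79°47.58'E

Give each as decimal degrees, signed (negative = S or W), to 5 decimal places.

Point 1:
  φ: 24° + 43/60 + 52.7/3600 = 24 + 0.716667 + 0.014639 = 24.731306
  N ⇒ keep positive
  Lon: 33 + 10/60 + 53/3600 = 33.181389
  W → negative
Point 2:
  Latitude: 25 + 4.8867/60 = 25.081445
  N ⇒ keep positive
  Lon: 36 + 28.962/60 = 36.482700
  E → positive
Point 3:
  Lat: 56.25′ = 0.937500°; total 78.937500
  S ⇒ negate
  Longitude: 47.58′ = 0.793000°; total 79.793000
  E ⇒ keep positive

1. 24.73131, -33.18139
2. 25.08145, 36.48270
3. -78.93750, 79.79300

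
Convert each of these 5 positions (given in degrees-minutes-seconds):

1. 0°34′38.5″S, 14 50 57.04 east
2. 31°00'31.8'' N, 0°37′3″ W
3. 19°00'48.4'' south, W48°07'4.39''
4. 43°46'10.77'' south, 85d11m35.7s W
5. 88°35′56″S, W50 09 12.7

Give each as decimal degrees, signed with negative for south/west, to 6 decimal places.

1. -0.577361, 14.849178
2. 31.008833, -0.617500
3. -19.013444, -48.117886
4. -43.769658, -85.193250
5. -88.598889, -50.153528

Point 1:
  Lat: 0° + 34/60 + 38.5/3600 = 0 + 0.566667 + 0.010694 = 0.5773611
  hemisphere S, so the sign is −
  λ: 14 + 50/60 + 57.04/3600 = 14.8491778
  E → positive
Point 2:
  Latitude: 31 + 0/60 + 31.8/3600 = 31.0088333
  N ⇒ keep positive
  Lon: 37′ + 3″ = 37.05000′; 0 + 37.05000/60 = 0.6175000
  W → negative
Point 3:
  Latitude: 0′ + 48.4″ = 0.80667′; 19 + 0.80667/60 = 19.0134444
  hemisphere S, so the sign is −
  λ: 7′ + 4.39″ = 7.07317′; 48 + 7.07317/60 = 48.1178861
  W ⇒ negate
Point 4:
  Lat: 46′ + 10.77″ = 46.17950′; 43 + 46.17950/60 = 43.7696583
  S → negative
  Lon: 11′ + 35.7″ = 11.59500′; 85 + 11.59500/60 = 85.1932500
  W → negative
Point 5:
  Lat: 88 + 35/60 + 56/3600 = 88.5988889
  S → negative
  λ: 50 + 9/60 + 12.7/3600 = 50.1535278
  W → negative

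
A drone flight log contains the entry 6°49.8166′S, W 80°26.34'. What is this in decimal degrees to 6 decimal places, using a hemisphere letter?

Latitude: 6 + 49.8166/60 = 6.8302767
Lon: 80 + 26.34/60 = 80.4390000

6.830277° S, 80.439000° W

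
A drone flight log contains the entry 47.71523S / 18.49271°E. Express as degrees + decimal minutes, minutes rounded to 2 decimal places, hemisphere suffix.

47° 42.91′ S, 18° 29.56′ E

Latitude: 47° + 0.715230 × 60 = 47° 42.9138′
λ: minutes = (18.492710 − 18) × 60 = 29.5626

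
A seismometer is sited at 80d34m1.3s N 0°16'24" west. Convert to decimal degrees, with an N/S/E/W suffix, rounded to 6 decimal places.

80.567028° N, 0.273333° W

φ: 80 + 34/60 + 1.3/3600 = 80.5670278
Longitude: 0° + 16/60 + 24/3600 = 0 + 0.266667 + 0.006667 = 0.2733333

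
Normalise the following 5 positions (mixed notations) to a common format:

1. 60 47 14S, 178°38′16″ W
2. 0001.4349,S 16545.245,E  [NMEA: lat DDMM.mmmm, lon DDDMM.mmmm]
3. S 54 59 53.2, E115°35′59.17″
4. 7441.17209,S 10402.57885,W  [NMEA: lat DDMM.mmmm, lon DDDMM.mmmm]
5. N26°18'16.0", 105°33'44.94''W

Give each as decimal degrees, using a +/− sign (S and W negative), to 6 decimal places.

Point 1:
  Latitude: 60 + 47/60 + 14/3600 = 60.7872222
  S ⇒ negate
  Longitude: 178° + 38/60 + 16/3600 = 178 + 0.633333 + 0.004444 = 178.6377778
  W ⇒ negate
Point 2:
  φ: split at 2 digits → 00° and 1.4349′; 0 + 1.4349/60 = 0.0239150
  hemisphere S, so the sign is −
  Longitude: degrees = first 3 digits = 165, minutes = 45.245; 165 + 45.245/60 = 165.7540833
  E ⇒ keep positive
Point 3:
  φ: 54 + 59/60 + 53.2/3600 = 54.9981111
  S ⇒ negate
  Longitude: 35′ + 59.17″ = 35.98617′; 115 + 35.98617/60 = 115.5997694
  E ⇒ keep positive
Point 4:
  Latitude: split at 2 digits → 74° and 41.17209′; 74 + 41.17209/60 = 74.6862015
  S → negative
  Longitude: degrees = first 3 digits = 104, minutes = 2.57885; 104 + 2.57885/60 = 104.0429808
  W → negative
Point 5:
  Latitude: 26° + 18/60 + 16/3600 = 26 + 0.300000 + 0.004444 = 26.3044444
  N → positive
  Lon: 105 + 33/60 + 44.94/3600 = 105.5624833
  W ⇒ negate

1. -60.787222, -178.637778
2. -0.023915, 165.754083
3. -54.998111, 115.599769
4. -74.686202, -104.042981
5. 26.304444, -105.562483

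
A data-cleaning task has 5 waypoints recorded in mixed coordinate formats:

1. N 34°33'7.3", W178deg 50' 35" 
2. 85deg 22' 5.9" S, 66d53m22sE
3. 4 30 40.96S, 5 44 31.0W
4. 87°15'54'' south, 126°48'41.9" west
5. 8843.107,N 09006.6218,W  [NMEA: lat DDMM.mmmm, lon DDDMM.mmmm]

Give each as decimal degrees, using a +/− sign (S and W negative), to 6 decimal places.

Point 1:
  φ: 34 + 33/60 + 7.3/3600 = 34.5520278
  N ⇒ keep positive
  Lon: 178 + 50/60 + 35/3600 = 178.8430556
  hemisphere W, so the sign is −
Point 2:
  Lat: 85° + 22/60 + 5.9/3600 = 85 + 0.366667 + 0.001639 = 85.3683056
  S → negative
  Lon: 66 + 53/60 + 22/3600 = 66.8894444
  E ⇒ keep positive
Point 3:
  Latitude: 4 + 30/60 + 40.96/3600 = 4.5113778
  S ⇒ negate
  Lon: 44′ + 31″ = 44.51667′; 5 + 44.51667/60 = 5.7419444
  hemisphere W, so the sign is −
Point 4:
  Lat: 87 + 15/60 + 54/3600 = 87.2650000
  hemisphere S, so the sign is −
  Lon: 48′ + 41.9″ = 48.69833′; 126 + 48.69833/60 = 126.8116389
  W → negative
Point 5:
  φ: split at 2 digits → 88° and 43.107′; 88 + 43.107/60 = 88.7184500
  N → positive
  λ: split at 3 digits → 090° and 6.6218′; 90 + 6.6218/60 = 90.1103633
  W ⇒ negate

1. 34.552028, -178.843056
2. -85.368306, 66.889444
3. -4.511378, -5.741944
4. -87.265000, -126.811639
5. 88.718450, -90.110363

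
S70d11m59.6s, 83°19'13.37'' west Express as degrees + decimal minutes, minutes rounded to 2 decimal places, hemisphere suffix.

70° 11.99′ S, 83° 19.22′ W

Lat: 11 + 59.6/60 = 11.9933′
λ: seconds/60 = 0.22283; minutes = 19 + 0.22283 = 19.2228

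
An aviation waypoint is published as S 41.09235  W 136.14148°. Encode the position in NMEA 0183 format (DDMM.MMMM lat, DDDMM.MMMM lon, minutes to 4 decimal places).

Latitude: fractional part 0.092350 → 5.541000 minutes
Lon: fractional part 0.141480 → 8.488800 minutes

4105.5410,S / 13608.4888,W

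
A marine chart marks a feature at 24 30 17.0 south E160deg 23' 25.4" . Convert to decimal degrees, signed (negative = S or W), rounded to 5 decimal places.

-24.50472, 160.39039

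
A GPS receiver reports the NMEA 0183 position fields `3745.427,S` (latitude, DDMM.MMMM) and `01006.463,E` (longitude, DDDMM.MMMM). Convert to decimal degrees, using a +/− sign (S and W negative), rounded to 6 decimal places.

Lat: split at 2 digits → 37° and 45.427′; 37 + 45.427/60 = 37.7571167
S ⇒ negate
λ: split at 3 digits → 010° and 6.463′; 10 + 6.463/60 = 10.1077167
E ⇒ keep positive

-37.757117, 10.107717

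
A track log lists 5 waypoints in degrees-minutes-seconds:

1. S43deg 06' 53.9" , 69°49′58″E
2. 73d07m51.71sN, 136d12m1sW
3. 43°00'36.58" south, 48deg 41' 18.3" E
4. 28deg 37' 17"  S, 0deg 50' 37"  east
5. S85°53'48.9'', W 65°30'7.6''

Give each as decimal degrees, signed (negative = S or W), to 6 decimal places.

1. -43.114972, 69.832778
2. 73.131031, -136.200278
3. -43.010161, 48.688417
4. -28.621389, 0.843611
5. -85.896917, -65.502111

Point 1:
  Lat: 43 + 6/60 + 53.9/3600 = 43.1149722
  hemisphere S, so the sign is −
  λ: 69 + 49/60 + 58/3600 = 69.8327778
  E ⇒ keep positive
Point 2:
  Latitude: 7′ + 51.71″ = 7.86183′; 73 + 7.86183/60 = 73.1310306
  N → positive
  Longitude: 136° + 12/60 + 1/3600 = 136 + 0.200000 + 0.000278 = 136.2002778
  hemisphere W, so the sign is −
Point 3:
  φ: 43° + 0/60 + 36.58/3600 = 43 + 0.000000 + 0.010161 = 43.0101611
  S ⇒ negate
  λ: 48° + 41/60 + 18.3/3600 = 48 + 0.683333 + 0.005083 = 48.6884167
  E → positive
Point 4:
  φ: 28 + 37/60 + 17/3600 = 28.6213889
  S ⇒ negate
  Longitude: 0 + 50/60 + 37/3600 = 0.8436111
  E ⇒ keep positive
Point 5:
  Latitude: 85 + 53/60 + 48.9/3600 = 85.8969167
  S ⇒ negate
  λ: 65° + 30/60 + 7.6/3600 = 65 + 0.500000 + 0.002111 = 65.5021111
  hemisphere W, so the sign is −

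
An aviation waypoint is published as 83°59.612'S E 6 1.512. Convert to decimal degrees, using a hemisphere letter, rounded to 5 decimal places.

φ: 83 + 59.612/60 = 83.993533
Lon: 1.512′ = 0.025200°; total 6.025200

83.99353° S, 6.02520° E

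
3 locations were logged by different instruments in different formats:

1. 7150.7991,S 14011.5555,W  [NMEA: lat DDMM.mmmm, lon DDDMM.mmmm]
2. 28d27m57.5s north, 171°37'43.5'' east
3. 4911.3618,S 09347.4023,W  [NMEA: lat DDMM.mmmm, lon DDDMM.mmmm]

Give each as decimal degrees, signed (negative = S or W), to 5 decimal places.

Point 1:
  Latitude: degrees = first 2 digits = 71, minutes = 50.7991; 71 + 50.7991/60 = 71.846652
  hemisphere S, so the sign is −
  Lon: split at 3 digits → 140° and 11.5555′; 140 + 11.5555/60 = 140.192592
  W ⇒ negate
Point 2:
  Lat: 27′ + 57.5″ = 27.95833′; 28 + 27.95833/60 = 28.465972
  N → positive
  λ: 171 + 37/60 + 43.5/3600 = 171.628750
  E ⇒ keep positive
Point 3:
  φ: degrees = first 2 digits = 49, minutes = 11.3618; 49 + 11.3618/60 = 49.189363
  S ⇒ negate
  Lon: degrees = first 3 digits = 93, minutes = 47.4023; 93 + 47.4023/60 = 93.790038
  W → negative

1. -71.84665, -140.19259
2. 28.46597, 171.62875
3. -49.18936, -93.79004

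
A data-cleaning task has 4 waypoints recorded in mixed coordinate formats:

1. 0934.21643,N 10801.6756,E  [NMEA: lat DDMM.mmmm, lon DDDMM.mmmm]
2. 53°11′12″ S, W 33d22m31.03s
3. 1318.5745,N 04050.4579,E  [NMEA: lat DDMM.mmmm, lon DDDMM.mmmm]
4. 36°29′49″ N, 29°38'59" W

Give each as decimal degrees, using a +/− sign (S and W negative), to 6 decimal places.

1. 9.570274, 108.027927
2. -53.186667, -33.375286
3. 13.309575, 40.840965
4. 36.496944, -29.649722

Point 1:
  φ: degrees = first 2 digits = 9, minutes = 34.21643; 9 + 34.21643/60 = 9.5702738
  N ⇒ keep positive
  Longitude: split at 3 digits → 108° and 1.6756′; 108 + 1.6756/60 = 108.0279267
  E → positive
Point 2:
  φ: 11′ + 12″ = 11.20000′; 53 + 11.20000/60 = 53.1866667
  S ⇒ negate
  λ: 22′ + 31.03″ = 22.51717′; 33 + 22.51717/60 = 33.3752861
  W → negative
Point 3:
  Lat: degrees = first 2 digits = 13, minutes = 18.5745; 13 + 18.5745/60 = 13.3095750
  N ⇒ keep positive
  Longitude: split at 3 digits → 040° and 50.4579′; 40 + 50.4579/60 = 40.8409650
  E ⇒ keep positive
Point 4:
  Lat: 29′ + 49″ = 29.81667′; 36 + 29.81667/60 = 36.4969444
  N ⇒ keep positive
  Lon: 29° + 38/60 + 59/3600 = 29 + 0.633333 + 0.016389 = 29.6497222
  W ⇒ negate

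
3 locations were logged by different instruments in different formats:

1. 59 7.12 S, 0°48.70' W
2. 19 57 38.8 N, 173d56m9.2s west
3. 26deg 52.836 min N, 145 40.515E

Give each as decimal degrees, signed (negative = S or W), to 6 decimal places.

Point 1:
  Lat: 7.12′ = 0.118667°; total 59.1186667
  hemisphere S, so the sign is −
  Lon: 48.7′ = 0.811667°; total 0.8116667
  W ⇒ negate
Point 2:
  φ: 19° + 57/60 + 38.8/3600 = 19 + 0.950000 + 0.010778 = 19.9607778
  N ⇒ keep positive
  λ: 173 + 56/60 + 9.2/3600 = 173.9358889
  W → negative
Point 3:
  φ: 52.836′ = 0.880600°; total 26.8806000
  N → positive
  Longitude: 40.515′ = 0.675250°; total 145.6752500
  E ⇒ keep positive

1. -59.118667, -0.811667
2. 19.960778, -173.935889
3. 26.880600, 145.675250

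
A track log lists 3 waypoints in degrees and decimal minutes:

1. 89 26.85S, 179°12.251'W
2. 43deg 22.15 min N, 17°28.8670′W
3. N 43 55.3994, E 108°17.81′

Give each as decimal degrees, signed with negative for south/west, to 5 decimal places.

1. -89.44750, -179.20418
2. 43.36917, -17.48112
3. 43.92332, 108.29683

Point 1:
  Latitude: 26.85′ = 0.447500°; total 89.447500
  S ⇒ negate
  λ: 12.251′ = 0.204183°; total 179.204183
  hemisphere W, so the sign is −
Point 2:
  Latitude: 22.15′ = 0.369167°; total 43.369167
  N ⇒ keep positive
  λ: 28.867′ = 0.481117°; total 17.481117
  hemisphere W, so the sign is −
Point 3:
  φ: 55.3994′ = 0.923323°; total 43.923323
  N → positive
  Longitude: 17.81′ = 0.296833°; total 108.296833
  E → positive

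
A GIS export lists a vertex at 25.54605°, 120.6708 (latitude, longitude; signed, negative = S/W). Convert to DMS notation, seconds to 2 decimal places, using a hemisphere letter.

25°32′45.78″ N, 120°40′14.88″ E

Lat: whole degrees 25; 32.76300′ → 32′ and 45.7800″
Lon: whole degrees 120; 40.24800′ → 40′ and 14.8800″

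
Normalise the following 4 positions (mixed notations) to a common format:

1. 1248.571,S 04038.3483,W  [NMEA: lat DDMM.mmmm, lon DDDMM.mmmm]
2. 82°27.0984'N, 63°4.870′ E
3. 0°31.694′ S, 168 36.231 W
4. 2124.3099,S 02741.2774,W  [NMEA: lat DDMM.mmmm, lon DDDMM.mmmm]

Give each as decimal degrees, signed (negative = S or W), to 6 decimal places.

1. -12.809517, -40.639138
2. 82.451640, 63.081167
3. -0.528233, -168.603850
4. -21.405165, -27.687957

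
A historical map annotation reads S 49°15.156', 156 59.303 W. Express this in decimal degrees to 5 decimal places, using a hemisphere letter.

Latitude: 15.156′ = 0.252600°; total 49.252600
Longitude: 59.303′ = 0.988383°; total 156.988383

49.25260° S, 156.98838° W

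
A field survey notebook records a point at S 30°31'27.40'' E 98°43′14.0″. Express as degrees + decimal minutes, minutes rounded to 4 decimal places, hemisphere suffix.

30° 31.4567′ S, 98° 43.2333′ E

φ: 31 + 27.4/60 = 31.456667′
λ: seconds/60 = 0.23333; minutes = 43 + 0.23333 = 43.233333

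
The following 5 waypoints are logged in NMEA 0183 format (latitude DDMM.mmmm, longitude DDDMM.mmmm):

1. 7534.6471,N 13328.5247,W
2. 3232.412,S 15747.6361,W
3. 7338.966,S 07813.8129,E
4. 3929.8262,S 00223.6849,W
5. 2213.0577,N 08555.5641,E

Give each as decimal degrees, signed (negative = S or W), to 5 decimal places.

Point 1:
  Lat: split at 2 digits → 75° and 34.6471′; 75 + 34.6471/60 = 75.577452
  N → positive
  λ: degrees = first 3 digits = 133, minutes = 28.5247; 133 + 28.5247/60 = 133.475412
  W → negative
Point 2:
  Latitude: split at 2 digits → 32° and 32.412′; 32 + 32.412/60 = 32.540200
  hemisphere S, so the sign is −
  Lon: degrees = first 3 digits = 157, minutes = 47.6361; 157 + 47.6361/60 = 157.793935
  W ⇒ negate
Point 3:
  Lat: degrees = first 2 digits = 73, minutes = 38.966; 73 + 38.966/60 = 73.649433
  S → negative
  Longitude: split at 3 digits → 078° and 13.8129′; 78 + 13.8129/60 = 78.230215
  E → positive
Point 4:
  Lat: split at 2 digits → 39° and 29.8262′; 39 + 29.8262/60 = 39.497103
  S → negative
  Longitude: degrees = first 3 digits = 2, minutes = 23.6849; 2 + 23.6849/60 = 2.394748
  W ⇒ negate
Point 5:
  Lat: split at 2 digits → 22° and 13.0577′; 22 + 13.0577/60 = 22.217628
  N ⇒ keep positive
  Longitude: degrees = first 3 digits = 85, minutes = 55.5641; 85 + 55.5641/60 = 85.926068
  E → positive

1. 75.57745, -133.47541
2. -32.54020, -157.79394
3. -73.64943, 78.23022
4. -39.49710, -2.39475
5. 22.21763, 85.92607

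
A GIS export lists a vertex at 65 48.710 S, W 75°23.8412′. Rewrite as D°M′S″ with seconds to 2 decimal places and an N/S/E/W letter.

65°48′42.60″ S, 75°23′50.47″ W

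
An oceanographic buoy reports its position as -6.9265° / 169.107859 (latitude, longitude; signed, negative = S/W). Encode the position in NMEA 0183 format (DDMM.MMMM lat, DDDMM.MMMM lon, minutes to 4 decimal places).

0655.5900,S / 16906.4715,E

Latitude is negative → S; |value| = 6.926500
φ: fractional part 0.926500 → 55.590000 minutes
Lon: minutes = (169.107859 − 169) × 60 = 6.471540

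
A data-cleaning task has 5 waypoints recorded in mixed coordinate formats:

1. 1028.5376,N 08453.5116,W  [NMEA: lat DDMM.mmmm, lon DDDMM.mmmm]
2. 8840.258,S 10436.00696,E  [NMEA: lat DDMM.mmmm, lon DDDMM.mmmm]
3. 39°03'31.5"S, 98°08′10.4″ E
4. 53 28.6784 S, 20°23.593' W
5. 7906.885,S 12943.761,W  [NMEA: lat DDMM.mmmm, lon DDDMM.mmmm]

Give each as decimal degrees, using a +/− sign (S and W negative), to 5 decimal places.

1. 10.47563, -84.89186
2. -88.67097, 104.60012
3. -39.05875, 98.13622
4. -53.47797, -20.39322
5. -79.11475, -129.72935

Point 1:
  Lat: split at 2 digits → 10° and 28.5376′; 10 + 28.5376/60 = 10.475627
  N → positive
  Longitude: split at 3 digits → 084° and 53.5116′; 84 + 53.5116/60 = 84.891860
  W ⇒ negate
Point 2:
  φ: split at 2 digits → 88° and 40.258′; 88 + 40.258/60 = 88.670967
  S → negative
  Longitude: degrees = first 3 digits = 104, minutes = 36.00696; 104 + 36.00696/60 = 104.600116
  E ⇒ keep positive
Point 3:
  Lat: 39 + 3/60 + 31.5/3600 = 39.058750
  S ⇒ negate
  Lon: 98° + 8/60 + 10.4/3600 = 98 + 0.133333 + 0.002889 = 98.136222
  E → positive
Point 4:
  Latitude: 28.6784′ = 0.477973°; total 53.477973
  S → negative
  λ: 23.593′ = 0.393217°; total 20.393217
  W → negative
Point 5:
  φ: split at 2 digits → 79° and 6.885′; 79 + 6.885/60 = 79.114750
  S → negative
  Longitude: split at 3 digits → 129° and 43.761′; 129 + 43.761/60 = 129.729350
  hemisphere W, so the sign is −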